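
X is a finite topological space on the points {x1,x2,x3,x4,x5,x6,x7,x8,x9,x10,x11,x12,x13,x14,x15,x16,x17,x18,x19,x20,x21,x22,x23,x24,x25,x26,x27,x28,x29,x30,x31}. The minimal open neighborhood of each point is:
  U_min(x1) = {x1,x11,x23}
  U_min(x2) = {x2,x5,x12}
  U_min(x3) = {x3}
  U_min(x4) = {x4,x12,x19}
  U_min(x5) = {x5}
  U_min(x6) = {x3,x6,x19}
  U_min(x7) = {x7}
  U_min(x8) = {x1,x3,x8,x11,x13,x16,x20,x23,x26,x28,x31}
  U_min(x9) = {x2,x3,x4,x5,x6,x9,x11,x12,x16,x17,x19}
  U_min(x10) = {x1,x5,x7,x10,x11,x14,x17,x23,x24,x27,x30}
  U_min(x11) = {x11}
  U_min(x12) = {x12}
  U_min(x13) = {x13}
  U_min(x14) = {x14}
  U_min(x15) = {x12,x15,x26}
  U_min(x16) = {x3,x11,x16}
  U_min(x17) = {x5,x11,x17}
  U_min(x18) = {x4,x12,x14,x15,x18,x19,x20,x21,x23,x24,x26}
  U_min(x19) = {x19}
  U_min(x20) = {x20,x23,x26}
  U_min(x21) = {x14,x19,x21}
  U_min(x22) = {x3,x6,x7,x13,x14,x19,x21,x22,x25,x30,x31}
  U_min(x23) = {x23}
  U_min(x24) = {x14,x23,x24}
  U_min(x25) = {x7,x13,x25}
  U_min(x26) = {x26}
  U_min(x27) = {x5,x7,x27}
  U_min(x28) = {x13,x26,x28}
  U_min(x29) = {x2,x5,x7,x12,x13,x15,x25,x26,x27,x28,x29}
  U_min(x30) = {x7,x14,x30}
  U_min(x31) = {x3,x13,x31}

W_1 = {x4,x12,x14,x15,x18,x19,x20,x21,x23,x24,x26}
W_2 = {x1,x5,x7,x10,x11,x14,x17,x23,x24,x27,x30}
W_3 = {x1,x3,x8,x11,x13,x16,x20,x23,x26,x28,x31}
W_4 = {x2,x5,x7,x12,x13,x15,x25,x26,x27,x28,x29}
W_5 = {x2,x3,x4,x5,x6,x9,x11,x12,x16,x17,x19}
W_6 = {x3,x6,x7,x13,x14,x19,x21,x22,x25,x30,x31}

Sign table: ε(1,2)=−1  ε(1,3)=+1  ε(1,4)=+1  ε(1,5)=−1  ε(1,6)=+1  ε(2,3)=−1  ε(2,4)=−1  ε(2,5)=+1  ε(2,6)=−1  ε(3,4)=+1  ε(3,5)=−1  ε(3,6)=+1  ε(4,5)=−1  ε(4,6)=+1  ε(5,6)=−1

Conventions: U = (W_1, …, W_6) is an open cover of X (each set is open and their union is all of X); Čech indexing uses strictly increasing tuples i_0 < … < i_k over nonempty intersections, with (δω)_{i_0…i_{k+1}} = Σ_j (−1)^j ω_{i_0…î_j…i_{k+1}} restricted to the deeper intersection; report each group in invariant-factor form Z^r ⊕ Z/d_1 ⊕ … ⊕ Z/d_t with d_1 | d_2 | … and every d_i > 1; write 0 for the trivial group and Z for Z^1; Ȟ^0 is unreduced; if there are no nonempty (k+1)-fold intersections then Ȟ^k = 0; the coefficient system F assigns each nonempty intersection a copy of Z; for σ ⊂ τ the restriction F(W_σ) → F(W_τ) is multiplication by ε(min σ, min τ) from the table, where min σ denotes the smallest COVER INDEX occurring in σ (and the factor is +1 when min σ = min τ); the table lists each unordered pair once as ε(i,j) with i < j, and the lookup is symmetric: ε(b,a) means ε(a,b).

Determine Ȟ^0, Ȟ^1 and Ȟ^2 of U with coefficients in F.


nerve of the cover:
  W12={x14,x23,x24} W13={x20,x23,x26} W14={x12,x15,x26} W15={x4,x12,x19} W16={x14,x19,x21} W23={x1,x11,x23} W24={x5,x7,x27} W25={x5,x11,x17} W26={x7,x14,x30} W34={x13,x26,x28} W35={x3,x11,x16} W36={x3,x13,x31} W45={x2,x5,x12} W46={x7,x13,x25} W56={x3,x6,x19}
  W123={x23} W126={x14} W134={x26} W145={x12} W156={x19} W235={x11} W245={x5} W246={x7} W346={x13} W356={x3}
C dims 6,15,10; δ0: rk 5, SNF 1^5; δ1: rk 10, SNF 1^9·2
Ȟ^0 = (6 − 5) − 0 = 1, so Ȟ^0 ≅ Z
Ȟ^1 = (15 − 10) − 5 = 0, so Ȟ^1 ≅ 0
Ȟ^2 = (10 − 0) − 10 = 0 plus torsion [2], so Ȟ^2 ≅ Z/2

Ȟ^0 = Z,  Ȟ^1 = 0,  Ȟ^2 = Z/2


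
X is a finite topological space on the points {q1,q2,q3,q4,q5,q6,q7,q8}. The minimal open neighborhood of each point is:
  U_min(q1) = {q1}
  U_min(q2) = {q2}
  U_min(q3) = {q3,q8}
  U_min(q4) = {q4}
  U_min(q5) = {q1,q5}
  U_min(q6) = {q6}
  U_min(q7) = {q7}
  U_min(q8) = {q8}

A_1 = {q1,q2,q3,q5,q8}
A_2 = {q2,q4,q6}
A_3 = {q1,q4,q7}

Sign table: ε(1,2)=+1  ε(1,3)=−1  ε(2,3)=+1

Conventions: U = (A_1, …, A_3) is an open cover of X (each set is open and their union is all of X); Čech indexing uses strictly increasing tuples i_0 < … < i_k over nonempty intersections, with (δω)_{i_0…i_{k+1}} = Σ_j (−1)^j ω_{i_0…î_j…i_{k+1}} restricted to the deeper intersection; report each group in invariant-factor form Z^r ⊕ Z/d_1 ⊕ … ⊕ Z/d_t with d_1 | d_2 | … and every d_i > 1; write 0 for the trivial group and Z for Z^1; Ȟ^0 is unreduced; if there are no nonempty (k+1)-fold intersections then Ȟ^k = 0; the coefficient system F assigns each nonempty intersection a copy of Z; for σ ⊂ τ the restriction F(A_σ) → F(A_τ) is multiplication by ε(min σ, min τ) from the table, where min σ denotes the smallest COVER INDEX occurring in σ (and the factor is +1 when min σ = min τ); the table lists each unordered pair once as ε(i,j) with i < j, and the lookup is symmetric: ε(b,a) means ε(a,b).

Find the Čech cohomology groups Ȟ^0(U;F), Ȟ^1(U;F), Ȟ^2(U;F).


Ȟ^0 ≅ 0, Ȟ^1 ≅ Z/2, Ȟ^2 ≅ 0

nerve simplices:
  A12={q2} A13={q1} A23={q4}
C dims 3,3; δ0: rk 3, SNF 1^2·2
degree 0: 3−3−0 = 0 → Ȟ^0 ≅ 0
degree 1: 3−0−3 = 0 plus torsion [2] → Ȟ^1 ≅ Z/2
degree 2: 0−0−0 = 0 → Ȟ^2 ≅ 0


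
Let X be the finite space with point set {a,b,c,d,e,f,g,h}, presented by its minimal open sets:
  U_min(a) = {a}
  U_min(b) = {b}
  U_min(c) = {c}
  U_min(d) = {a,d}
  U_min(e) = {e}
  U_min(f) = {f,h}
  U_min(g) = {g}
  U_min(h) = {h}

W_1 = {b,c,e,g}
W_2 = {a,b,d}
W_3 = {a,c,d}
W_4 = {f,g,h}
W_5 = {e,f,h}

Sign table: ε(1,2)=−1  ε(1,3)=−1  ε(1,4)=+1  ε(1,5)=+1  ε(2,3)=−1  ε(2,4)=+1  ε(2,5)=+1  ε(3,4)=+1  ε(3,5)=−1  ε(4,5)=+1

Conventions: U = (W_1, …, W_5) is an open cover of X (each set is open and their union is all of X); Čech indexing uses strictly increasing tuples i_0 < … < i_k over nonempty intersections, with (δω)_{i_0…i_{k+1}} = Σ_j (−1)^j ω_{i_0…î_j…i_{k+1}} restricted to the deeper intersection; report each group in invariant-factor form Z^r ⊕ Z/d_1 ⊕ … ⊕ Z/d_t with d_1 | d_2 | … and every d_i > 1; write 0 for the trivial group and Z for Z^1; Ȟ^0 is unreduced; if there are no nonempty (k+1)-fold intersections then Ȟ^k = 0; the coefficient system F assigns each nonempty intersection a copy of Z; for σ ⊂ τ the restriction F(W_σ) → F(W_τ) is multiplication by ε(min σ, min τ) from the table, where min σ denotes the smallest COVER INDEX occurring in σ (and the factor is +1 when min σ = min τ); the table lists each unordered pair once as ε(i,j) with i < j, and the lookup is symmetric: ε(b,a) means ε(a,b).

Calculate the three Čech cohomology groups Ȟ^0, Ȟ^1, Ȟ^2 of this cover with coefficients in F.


Ȟ^0 ≅ 0; Ȟ^1 ≅ Z ⊕ Z/2; Ȟ^2 ≅ 0

nonempty overlaps:
  W12={b} W13={c} W14={g} W15={e} W23={a,d} W45={f,h}
C dims 5,6; δ0: rk 5, SNF 1^4·2
degree 0: 5−5−0 = 0 → Ȟ^0 ≅ 0
degree 1: 6−0−5 = 1 plus torsion [2] → Ȟ^1 ≅ Z ⊕ Z/2
degree 2: 0−0−0 = 0 → Ȟ^2 ≅ 0


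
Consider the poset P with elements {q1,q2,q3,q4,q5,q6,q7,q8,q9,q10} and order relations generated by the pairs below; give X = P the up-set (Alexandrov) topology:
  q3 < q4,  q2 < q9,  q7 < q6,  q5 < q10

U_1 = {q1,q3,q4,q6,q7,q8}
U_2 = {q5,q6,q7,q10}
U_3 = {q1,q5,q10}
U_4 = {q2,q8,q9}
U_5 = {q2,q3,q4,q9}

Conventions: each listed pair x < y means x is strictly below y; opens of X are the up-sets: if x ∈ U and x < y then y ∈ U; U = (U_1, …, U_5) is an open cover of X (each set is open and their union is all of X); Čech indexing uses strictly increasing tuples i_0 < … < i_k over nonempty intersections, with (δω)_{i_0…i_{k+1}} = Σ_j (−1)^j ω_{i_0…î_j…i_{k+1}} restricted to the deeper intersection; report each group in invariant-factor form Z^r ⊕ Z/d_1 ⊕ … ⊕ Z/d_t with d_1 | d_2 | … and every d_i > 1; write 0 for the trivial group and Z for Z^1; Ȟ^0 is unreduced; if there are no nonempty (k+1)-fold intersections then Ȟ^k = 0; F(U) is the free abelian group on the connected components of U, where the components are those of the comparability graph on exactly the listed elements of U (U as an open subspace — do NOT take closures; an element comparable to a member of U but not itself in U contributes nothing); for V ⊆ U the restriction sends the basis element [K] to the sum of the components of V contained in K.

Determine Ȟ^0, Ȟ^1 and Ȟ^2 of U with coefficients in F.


intersection data:
  U12={q6,q7} U13={q1} U14={q8} U15={q3,q4} U23={q5,q10} U45={q2,q9}
components per intersection:
  U1: {q1} {q3,q4} {q6,q7} {q8}
  U2: {q5,q10} {q6,q7}
  U3: {q1} {q5,q10}
  U4: {q2,q9} {q8}
  U5: {q2,q9} {q3,q4}
  U12: {q6,q7}
  U13: {q1}
  U14: {q8}
  U15: {q3,q4}
  U23: {q5,q10}
  U45: {q2,q9}
C dims 12,6; δ0: rk 6, SNF 1^6
Ȟ^0 = (12 − 6) − 0 = 6, so Ȟ^0 ≅ Z^6
Ȟ^1 = (6 − 0) − 6 = 0, so Ȟ^1 ≅ 0
Ȟ^2 = (0 − 0) − 0 = 0, so Ȟ^2 ≅ 0

Ȟ^0 ≅ Z^6; Ȟ^1 ≅ 0; Ȟ^2 ≅ 0


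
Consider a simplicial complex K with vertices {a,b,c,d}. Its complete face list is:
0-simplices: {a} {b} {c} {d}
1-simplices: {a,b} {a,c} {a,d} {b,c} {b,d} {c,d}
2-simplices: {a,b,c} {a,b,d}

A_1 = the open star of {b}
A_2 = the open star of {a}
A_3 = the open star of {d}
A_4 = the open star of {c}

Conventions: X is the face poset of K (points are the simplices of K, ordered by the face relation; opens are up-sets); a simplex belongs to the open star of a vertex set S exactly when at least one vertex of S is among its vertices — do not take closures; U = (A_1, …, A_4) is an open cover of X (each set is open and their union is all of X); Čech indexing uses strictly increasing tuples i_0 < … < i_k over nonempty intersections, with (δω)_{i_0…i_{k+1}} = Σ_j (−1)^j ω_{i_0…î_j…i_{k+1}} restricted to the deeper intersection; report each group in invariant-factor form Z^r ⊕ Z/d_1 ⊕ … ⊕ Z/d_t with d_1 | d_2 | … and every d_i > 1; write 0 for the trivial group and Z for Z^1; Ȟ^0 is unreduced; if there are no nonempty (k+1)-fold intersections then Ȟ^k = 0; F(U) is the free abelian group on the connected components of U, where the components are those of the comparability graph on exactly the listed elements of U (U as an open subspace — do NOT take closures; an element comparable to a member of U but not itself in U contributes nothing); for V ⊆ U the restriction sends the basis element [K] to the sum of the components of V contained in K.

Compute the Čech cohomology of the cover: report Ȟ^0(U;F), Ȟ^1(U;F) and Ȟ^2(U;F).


nerve simplices:
  A1={{b},{a,b},{b,c},{b,d},{a,b,c},{a,b,d}} A2={{a},{a,b},{a,c},{a,d},{a,b,c},{a,b,d}} A3={{d},{a,d},{b,d},{c,d},{a,b,d}} A4={{c},{a,c},{b,c},{c,d},{a,b,c}}
  A12={{a,b},{a,b,c},{a,b,d}} A13={{b,d},{a,b,d}} A14={{b,c},{a,b,c}} A23={{a,d},{a,b,d}} A24={{a,c},{a,b,c}} A34={{c,d}}
  A123={{a,b,d}} A124={{a,b,c}}
components per intersection:
  A1: {{b},{a,b},{b,c},{b,d},{a,b,c},{a,b,d}}
  A2: {{a},{a,b},{a,c},{a,d},{a,b,c},{a,b,d}}
  A3: {{d},{a,d},{b,d},{c,d},{a,b,d}}
  A4: {{c},{a,c},{b,c},{c,d},{a,b,c}}
  A12: {{a,b},{a,b,c},{a,b,d}}
  A13: {{b,d},{a,b,d}}
  A14: {{b,c},{a,b,c}}
  A23: {{a,d},{a,b,d}}
  A24: {{a,c},{a,b,c}}
  A34: {{c,d}}
  A123: {{a,b,d}}
  A124: {{a,b,c}}
C dims 4,6,2; δ0: rk 3, SNF 1^3; δ1: rk 2, SNF 1^2
degree 0: 4−3−0 = 1 → Ȟ^0 ≅ Z
degree 1: 6−2−3 = 1 → Ȟ^1 ≅ Z
degree 2: 2−0−2 = 0 → Ȟ^2 ≅ 0

Ȟ^0(U;F) ≅ Z, Ȟ^1(U;F) ≅ Z and Ȟ^2(U;F) ≅ 0


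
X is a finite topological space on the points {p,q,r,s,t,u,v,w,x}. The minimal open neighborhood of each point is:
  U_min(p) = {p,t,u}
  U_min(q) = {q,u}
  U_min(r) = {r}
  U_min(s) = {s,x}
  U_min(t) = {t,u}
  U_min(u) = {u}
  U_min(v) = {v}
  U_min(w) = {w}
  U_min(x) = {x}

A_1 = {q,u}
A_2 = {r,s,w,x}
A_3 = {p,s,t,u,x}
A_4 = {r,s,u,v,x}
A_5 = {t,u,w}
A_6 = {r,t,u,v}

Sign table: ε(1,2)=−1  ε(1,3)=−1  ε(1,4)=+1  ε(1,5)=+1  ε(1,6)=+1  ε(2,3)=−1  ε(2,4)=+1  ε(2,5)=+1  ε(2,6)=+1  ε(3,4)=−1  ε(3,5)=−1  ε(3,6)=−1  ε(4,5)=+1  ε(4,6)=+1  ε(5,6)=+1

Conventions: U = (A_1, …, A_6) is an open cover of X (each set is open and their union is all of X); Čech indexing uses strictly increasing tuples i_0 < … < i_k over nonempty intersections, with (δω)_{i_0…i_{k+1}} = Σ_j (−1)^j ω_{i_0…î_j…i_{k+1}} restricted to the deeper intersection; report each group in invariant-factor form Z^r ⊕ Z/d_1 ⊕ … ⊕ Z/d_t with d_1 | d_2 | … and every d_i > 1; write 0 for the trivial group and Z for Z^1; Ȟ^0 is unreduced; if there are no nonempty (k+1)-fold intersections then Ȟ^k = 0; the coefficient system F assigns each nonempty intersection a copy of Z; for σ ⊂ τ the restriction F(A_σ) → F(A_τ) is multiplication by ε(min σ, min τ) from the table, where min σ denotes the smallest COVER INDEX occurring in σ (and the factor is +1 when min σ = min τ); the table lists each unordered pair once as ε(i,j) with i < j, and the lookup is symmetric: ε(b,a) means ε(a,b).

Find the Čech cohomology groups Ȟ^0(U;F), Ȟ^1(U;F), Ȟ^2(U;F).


nonempty intersections:
  A13={u} A14={u} A15={u} A16={u} A23={s,x} A24={r,s,x} A25={w} A26={r} A34={s,u,x} A35={t,u} A36={t,u} A45={u} A46={r,u,v} A56={t,u}
  A134={u} A135={u} A136={u} A145={u} A146={u} A156={u} A234={s,x} A246={r} A345={u} A346={u} A356={t,u} A456={u}
  A1345={u} A1346={u} A1356={u} A1456={u} A3456={u}
  A13456={u}
C dims 6,14,12,5; δ0: rk 5, SNF 1^5; δ1: rk 8, SNF 1^8; δ2: rk 4, SNF 1^4
Ȟ^0: (6−5)−0=1 ⇒ Z
Ȟ^1: (14−8)−5=1 ⇒ Z
Ȟ^2: (12−4)−8=0 ⇒ 0

Ȟ^0 ≅ Z,  Ȟ^1 ≅ Z,  Ȟ^2 ≅ 0


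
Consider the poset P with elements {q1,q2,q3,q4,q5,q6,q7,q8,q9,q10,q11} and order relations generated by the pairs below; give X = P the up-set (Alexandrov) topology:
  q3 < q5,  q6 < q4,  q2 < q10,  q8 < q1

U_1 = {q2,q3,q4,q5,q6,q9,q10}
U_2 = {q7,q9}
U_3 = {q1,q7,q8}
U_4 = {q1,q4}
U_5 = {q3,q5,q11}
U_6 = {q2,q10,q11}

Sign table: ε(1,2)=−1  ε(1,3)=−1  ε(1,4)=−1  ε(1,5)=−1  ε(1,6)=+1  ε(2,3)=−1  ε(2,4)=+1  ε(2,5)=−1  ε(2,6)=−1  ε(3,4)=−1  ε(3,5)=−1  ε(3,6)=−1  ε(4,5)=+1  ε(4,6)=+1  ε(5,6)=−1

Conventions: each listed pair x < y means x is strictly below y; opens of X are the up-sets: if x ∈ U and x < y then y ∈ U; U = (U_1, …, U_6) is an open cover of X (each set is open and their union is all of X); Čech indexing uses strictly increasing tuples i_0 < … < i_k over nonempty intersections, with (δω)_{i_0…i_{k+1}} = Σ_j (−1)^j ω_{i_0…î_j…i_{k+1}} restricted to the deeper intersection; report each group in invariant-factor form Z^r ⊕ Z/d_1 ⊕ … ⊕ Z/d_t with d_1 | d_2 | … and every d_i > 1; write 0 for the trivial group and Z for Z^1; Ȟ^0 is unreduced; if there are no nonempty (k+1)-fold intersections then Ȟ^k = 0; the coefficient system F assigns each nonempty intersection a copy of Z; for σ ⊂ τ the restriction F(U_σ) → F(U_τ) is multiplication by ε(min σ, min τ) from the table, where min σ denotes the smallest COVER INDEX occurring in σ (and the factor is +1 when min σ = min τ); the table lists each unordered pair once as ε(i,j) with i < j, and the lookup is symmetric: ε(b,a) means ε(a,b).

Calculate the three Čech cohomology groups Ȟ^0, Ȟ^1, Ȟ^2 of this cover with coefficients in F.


Ȟ^0 = Z,  Ȟ^1 = Z^2,  Ȟ^2 = 0

nonempty overlaps:
  U12={q9} U14={q4} U15={q3,q5} U16={q2,q10} U23={q7} U34={q1} U56={q11}
C dims 6,7; δ0: rk 5, SNF 1^5
degree 0: 6−5−0 = 1 → Ȟ^0 ≅ Z
degree 1: 7−0−5 = 2 → Ȟ^1 ≅ Z^2
degree 2: 0−0−0 = 0 → Ȟ^2 ≅ 0


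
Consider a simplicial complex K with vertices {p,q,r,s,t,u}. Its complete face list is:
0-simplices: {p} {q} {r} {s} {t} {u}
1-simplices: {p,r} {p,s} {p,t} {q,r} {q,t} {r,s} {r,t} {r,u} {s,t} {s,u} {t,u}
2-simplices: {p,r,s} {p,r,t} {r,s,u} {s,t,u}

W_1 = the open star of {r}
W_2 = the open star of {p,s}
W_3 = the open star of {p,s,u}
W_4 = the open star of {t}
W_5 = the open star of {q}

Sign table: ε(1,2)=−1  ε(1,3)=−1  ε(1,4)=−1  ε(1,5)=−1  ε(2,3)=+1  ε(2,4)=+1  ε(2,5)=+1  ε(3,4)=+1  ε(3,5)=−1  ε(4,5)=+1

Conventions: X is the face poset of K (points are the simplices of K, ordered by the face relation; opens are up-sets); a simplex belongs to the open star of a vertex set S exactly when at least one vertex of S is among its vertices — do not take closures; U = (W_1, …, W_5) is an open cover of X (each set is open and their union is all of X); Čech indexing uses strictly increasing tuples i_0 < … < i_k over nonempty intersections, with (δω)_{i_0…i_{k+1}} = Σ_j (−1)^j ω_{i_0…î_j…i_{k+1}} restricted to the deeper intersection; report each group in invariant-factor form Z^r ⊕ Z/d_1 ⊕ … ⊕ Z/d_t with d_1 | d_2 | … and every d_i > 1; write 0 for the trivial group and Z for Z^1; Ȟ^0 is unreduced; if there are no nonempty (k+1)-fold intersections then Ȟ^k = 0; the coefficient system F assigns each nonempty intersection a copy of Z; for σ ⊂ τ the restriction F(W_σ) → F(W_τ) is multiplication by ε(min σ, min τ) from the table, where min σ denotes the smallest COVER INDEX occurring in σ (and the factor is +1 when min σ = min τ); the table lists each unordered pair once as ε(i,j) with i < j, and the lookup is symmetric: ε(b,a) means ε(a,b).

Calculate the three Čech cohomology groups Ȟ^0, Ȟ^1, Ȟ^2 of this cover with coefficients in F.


intersection data:
  W1={{r},{p,r},{q,r},{r,s},{r,t},{r,u},{p,r,s},{p,r,t},{r,s,u}} W2={{p},{s},{p,r},{p,s},{p,t},{r,s},{s,t},{s,u},{p,r,s},{p,r,t},{r,s,u},{s,t,u}} W3={{p},{s},{u},{p,r},{p,s},{p,t},{r,s},{r,u},{s,t},{s,u},{t,u},{p,r,s},{p,r,t},{r,s,u},{s,t,u}} W4={{t},{p,t},{q,t},{r,t},{s,t},{t,u},{p,r,t},{s,t,u}} W5={{q},{q,r},{q,t}}
  W12={{p,r},{r,s},{p,r,s},{p,r,t},{r,s,u}} W13={{p,r},{r,s},{r,u},{p,r,s},{p,r,t},{r,s,u}} W14={{r,t},{p,r,t}} W15={{q,r}} W23={{p},{s},{p,r},{p,s},{p,t},{r,s},{s,t},{s,u},{p,r,s},{p,r,t},{r,s,u},{s,t,u}} W24={{p,t},{s,t},{p,r,t},{s,t,u}} W34={{p,t},{s,t},{t,u},{p,r,t},{s,t,u}} W45={{q,t}}
  W123={{p,r},{r,s},{p,r,s},{p,r,t},{r,s,u}} W124={{p,r,t}} W134={{p,r,t}} W234={{p,t},{s,t},{p,r,t},{s,t,u}}
  W1234={{p,r,t}}
C dims 5,8,4,1; δ0: rk 4, SNF 1^4; δ1: rk 3, SNF 1^3; δ2: rk 1, SNF 1^1
Ȟ^0 = (5 − 4) − 0 = 1, so Ȟ^0 ≅ Z
Ȟ^1 = (8 − 3) − 4 = 1, so Ȟ^1 ≅ Z
Ȟ^2 = (4 − 1) − 3 = 0, so Ȟ^2 ≅ 0

Ȟ^0(U;F) ≅ Z, Ȟ^1(U;F) ≅ Z and Ȟ^2(U;F) ≅ 0


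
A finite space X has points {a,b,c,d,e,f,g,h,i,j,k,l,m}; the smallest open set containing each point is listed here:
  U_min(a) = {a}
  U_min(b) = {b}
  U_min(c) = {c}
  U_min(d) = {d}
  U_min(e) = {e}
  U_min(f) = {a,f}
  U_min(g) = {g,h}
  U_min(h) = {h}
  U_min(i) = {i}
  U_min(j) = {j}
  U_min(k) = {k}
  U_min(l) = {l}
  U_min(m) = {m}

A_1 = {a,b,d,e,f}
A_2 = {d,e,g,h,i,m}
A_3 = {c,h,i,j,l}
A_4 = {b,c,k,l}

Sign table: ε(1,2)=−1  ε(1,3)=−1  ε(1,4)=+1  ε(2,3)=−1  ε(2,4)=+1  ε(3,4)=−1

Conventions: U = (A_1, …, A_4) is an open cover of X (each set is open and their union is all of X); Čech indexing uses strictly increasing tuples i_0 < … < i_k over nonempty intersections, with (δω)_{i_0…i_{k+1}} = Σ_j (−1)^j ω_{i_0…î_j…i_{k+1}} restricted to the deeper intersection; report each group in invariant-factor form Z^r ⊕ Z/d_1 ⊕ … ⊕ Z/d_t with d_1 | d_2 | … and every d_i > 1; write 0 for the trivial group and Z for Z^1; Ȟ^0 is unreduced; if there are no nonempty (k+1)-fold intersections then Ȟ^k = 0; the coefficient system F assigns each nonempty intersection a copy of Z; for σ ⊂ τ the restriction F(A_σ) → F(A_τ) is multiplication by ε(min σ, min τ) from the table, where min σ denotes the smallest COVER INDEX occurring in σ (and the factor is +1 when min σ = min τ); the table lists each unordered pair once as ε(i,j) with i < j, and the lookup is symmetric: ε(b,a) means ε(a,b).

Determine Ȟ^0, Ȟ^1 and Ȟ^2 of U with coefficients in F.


Ȟ^0(U;F) ≅ 0, Ȟ^1(U;F) ≅ Z/2, Ȟ^2(U;F) ≅ 0

nerve simplices:
  A12={d,e} A14={b} A23={h,i} A34={c,l}
C dims 4,4; δ0: rk 4, SNF 1^3·2
degree 0: 4−4−0 = 0 → Ȟ^0 ≅ 0
degree 1: 4−0−4 = 0 plus torsion [2] → Ȟ^1 ≅ Z/2
degree 2: 0−0−0 = 0 → Ȟ^2 ≅ 0


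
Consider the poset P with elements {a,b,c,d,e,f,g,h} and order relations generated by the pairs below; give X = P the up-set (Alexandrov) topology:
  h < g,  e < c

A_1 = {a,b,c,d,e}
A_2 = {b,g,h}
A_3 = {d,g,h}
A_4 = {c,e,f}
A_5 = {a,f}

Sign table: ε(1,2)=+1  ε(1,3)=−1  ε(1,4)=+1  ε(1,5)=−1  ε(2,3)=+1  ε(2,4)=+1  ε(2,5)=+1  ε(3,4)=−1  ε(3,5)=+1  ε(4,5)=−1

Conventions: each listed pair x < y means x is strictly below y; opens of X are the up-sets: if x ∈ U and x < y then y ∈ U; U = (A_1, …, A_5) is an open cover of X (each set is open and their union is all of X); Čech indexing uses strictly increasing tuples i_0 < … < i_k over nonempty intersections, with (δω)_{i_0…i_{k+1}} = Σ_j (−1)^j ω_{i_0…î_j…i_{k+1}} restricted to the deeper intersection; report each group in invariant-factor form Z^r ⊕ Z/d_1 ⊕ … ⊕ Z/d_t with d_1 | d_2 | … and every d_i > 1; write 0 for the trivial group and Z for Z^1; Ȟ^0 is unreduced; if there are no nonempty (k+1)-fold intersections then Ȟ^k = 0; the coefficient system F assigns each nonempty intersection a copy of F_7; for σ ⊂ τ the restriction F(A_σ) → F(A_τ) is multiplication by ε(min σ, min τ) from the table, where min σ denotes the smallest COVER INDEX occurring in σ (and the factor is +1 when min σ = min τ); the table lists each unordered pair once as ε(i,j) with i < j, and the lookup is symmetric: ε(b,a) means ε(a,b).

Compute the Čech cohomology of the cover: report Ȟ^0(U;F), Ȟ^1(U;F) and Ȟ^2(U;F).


Ȟ^0 ≅ 0,  Ȟ^1 ≅ Z/7,  Ȟ^2 ≅ 0

intersection data:
  A12={b} A13={d} A14={c,e} A15={a} A23={g,h} A45={f}
C dims 5,6; δ0: rk_F7 5
Ȟ^0 = (5 − 5) − 0 = 0, so Ȟ^0 ≅ 0
Ȟ^1 = (6 − 0) − 5 = 1, so Ȟ^1 ≅ Z/7
Ȟ^2 = (0 − 0) − 0 = 0, so Ȟ^2 ≅ 0


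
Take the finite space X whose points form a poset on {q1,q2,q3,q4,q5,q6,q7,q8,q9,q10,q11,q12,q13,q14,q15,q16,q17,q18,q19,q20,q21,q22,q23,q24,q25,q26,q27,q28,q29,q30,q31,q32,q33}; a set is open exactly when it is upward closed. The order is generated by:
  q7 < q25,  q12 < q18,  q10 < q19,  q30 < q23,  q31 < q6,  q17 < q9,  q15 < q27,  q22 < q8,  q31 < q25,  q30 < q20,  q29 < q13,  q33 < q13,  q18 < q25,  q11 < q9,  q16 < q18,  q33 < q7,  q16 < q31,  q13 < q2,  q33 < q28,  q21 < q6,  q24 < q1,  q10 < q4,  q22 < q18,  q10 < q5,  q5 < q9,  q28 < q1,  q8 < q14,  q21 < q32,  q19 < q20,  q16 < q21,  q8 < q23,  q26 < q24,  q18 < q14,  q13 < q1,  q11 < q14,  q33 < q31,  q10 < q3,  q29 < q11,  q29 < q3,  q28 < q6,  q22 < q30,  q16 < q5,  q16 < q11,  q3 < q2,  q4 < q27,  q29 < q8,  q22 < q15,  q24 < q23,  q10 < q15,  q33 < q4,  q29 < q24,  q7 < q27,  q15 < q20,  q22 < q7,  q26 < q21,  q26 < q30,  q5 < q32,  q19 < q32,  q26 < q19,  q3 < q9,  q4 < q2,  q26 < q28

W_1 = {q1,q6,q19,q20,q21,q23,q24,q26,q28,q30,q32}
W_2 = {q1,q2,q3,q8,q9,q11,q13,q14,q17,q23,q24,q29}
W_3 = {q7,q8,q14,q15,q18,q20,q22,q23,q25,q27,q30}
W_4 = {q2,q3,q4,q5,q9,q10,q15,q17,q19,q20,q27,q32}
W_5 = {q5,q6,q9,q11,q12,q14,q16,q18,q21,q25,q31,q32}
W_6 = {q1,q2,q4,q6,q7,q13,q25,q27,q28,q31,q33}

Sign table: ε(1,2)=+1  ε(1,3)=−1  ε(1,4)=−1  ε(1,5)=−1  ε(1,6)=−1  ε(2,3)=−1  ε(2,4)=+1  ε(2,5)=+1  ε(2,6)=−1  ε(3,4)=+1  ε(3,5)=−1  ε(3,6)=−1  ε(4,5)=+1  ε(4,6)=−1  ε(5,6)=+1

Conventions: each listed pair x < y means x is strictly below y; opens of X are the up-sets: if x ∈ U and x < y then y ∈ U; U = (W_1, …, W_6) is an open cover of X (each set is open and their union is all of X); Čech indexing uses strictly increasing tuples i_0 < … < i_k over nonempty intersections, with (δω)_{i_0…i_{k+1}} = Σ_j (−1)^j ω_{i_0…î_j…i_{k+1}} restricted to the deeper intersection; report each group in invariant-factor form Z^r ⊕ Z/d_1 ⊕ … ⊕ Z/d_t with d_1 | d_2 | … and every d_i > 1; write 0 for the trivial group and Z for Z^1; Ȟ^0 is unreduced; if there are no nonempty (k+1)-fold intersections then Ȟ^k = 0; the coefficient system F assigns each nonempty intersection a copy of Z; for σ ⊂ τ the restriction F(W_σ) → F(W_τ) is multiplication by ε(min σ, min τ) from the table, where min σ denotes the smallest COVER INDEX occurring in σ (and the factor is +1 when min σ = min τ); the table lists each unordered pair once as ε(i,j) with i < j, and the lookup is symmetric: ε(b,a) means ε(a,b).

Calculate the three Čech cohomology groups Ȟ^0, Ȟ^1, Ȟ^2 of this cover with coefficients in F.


Ȟ^0 ≅ 0,  Ȟ^1 ≅ Z/2,  Ȟ^2 ≅ Z

nerve of the cover:
  W12={q1,q23,q24} W13={q20,q23,q30} W14={q19,q20,q32} W15={q6,q21,q32} W16={q1,q6,q28} W23={q8,q14,q23} W24={q2,q3,q9,q17} W25={q9,q11,q14} W26={q1,q2,q13} W34={q15,q20,q27} W35={q14,q18,q25} W36={q7,q25,q27} W45={q5,q9,q32} W46={q2,q4,q27} W56={q6,q25,q31}
  W123={q23} W126={q1} W134={q20} W145={q32} W156={q6} W235={q14} W245={q9} W246={q2} W346={q27} W356={q25}
C dims 6,15,10; δ0: rk 6, SNF 1^5·2; δ1: rk 9, SNF 1^9
Ȟ^0 = (6 − 6) − 0 = 0, so Ȟ^0 ≅ 0
Ȟ^1 = (15 − 9) − 6 = 0 plus torsion [2], so Ȟ^1 ≅ Z/2
Ȟ^2 = (10 − 0) − 9 = 1, so Ȟ^2 ≅ Z


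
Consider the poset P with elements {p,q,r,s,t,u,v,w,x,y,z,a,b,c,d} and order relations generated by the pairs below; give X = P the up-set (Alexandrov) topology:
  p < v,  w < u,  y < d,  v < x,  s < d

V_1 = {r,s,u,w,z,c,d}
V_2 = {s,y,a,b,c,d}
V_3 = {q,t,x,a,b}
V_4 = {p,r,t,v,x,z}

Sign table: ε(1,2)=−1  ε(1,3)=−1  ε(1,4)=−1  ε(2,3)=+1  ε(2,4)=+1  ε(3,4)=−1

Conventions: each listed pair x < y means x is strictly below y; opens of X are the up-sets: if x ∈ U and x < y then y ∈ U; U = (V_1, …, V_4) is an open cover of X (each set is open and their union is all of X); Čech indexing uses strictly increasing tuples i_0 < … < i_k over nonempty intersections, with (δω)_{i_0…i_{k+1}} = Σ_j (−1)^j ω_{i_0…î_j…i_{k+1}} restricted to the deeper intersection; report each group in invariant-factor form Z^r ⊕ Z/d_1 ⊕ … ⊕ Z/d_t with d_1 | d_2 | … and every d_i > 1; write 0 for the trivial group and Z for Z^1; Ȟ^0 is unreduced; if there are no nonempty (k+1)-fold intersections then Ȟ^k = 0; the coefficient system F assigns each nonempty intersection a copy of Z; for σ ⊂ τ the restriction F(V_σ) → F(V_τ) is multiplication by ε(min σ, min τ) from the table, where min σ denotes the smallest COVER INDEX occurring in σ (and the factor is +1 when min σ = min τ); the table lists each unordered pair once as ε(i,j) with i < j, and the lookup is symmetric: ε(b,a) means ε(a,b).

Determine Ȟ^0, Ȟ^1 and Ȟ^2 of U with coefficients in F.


Ȟ^0(U;F) ≅ 0; Ȟ^1(U;F) ≅ Z/2; Ȟ^2(U;F) ≅ 0

cover nerve:
  V12={s,c,d} V14={r,z} V23={a,b} V34={t,x}
C dims 4,4; δ0: rk 4, SNF 1^3·2
Ȟ^0: (4−4)−0=0 ⇒ 0
Ȟ^1: (4−0)−4=0 plus torsion [2] ⇒ Z/2
Ȟ^2: (0−0)−0=0 ⇒ 0


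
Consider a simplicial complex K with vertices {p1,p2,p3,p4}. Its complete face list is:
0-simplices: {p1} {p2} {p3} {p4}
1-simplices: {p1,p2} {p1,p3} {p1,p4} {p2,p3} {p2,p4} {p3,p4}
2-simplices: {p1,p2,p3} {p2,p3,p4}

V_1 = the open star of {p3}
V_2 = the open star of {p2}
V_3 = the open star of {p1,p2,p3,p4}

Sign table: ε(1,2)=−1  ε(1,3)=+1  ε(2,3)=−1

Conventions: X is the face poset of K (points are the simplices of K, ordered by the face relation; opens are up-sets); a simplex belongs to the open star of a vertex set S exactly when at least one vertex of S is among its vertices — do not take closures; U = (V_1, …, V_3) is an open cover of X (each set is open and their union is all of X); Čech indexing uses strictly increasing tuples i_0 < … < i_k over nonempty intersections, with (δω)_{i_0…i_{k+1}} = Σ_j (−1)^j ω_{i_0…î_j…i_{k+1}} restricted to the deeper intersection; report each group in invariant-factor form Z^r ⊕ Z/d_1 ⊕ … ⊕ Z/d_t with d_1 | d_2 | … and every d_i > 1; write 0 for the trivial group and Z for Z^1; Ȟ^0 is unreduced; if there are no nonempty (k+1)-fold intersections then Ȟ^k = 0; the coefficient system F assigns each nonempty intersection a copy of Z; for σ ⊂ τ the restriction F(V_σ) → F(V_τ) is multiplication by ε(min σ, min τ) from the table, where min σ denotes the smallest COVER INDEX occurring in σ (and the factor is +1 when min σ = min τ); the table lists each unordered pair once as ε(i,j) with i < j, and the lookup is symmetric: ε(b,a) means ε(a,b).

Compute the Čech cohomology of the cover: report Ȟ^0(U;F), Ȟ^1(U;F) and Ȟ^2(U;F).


Ȟ^0 ≅ Z, Ȟ^1 ≅ 0, Ȟ^2 ≅ 0

nerve of the cover:
  V1={{p3},{p1,p3},{p2,p3},{p3,p4},{p1,p2,p3},{p2,p3,p4}} V2={{p2},{p1,p2},{p2,p3},{p2,p4},{p1,p2,p3},{p2,p3,p4}} V3={{p1},{p2},{p3},{p4},{p1,p2},{p1,p3},{p1,p4},{p2,p3},{p2,p4},{p3,p4},{p1,p2,p3},{p2,p3,p4}}
  V12={{p2,p3},{p1,p2,p3},{p2,p3,p4}} V13={{p3},{p1,p3},{p2,p3},{p3,p4},{p1,p2,p3},{p2,p3,p4}} V23={{p2},{p1,p2},{p2,p3},{p2,p4},{p1,p2,p3},{p2,p3,p4}}
  V123={{p2,p3},{p1,p2,p3},{p2,p3,p4}}
C dims 3,3,1; δ0: rk 2, SNF 1^2; δ1: rk 1, SNF 1^1
Ȟ^0 = (3 − 2) − 0 = 1, so Ȟ^0 ≅ Z
Ȟ^1 = (3 − 1) − 2 = 0, so Ȟ^1 ≅ 0
Ȟ^2 = (1 − 0) − 1 = 0, so Ȟ^2 ≅ 0


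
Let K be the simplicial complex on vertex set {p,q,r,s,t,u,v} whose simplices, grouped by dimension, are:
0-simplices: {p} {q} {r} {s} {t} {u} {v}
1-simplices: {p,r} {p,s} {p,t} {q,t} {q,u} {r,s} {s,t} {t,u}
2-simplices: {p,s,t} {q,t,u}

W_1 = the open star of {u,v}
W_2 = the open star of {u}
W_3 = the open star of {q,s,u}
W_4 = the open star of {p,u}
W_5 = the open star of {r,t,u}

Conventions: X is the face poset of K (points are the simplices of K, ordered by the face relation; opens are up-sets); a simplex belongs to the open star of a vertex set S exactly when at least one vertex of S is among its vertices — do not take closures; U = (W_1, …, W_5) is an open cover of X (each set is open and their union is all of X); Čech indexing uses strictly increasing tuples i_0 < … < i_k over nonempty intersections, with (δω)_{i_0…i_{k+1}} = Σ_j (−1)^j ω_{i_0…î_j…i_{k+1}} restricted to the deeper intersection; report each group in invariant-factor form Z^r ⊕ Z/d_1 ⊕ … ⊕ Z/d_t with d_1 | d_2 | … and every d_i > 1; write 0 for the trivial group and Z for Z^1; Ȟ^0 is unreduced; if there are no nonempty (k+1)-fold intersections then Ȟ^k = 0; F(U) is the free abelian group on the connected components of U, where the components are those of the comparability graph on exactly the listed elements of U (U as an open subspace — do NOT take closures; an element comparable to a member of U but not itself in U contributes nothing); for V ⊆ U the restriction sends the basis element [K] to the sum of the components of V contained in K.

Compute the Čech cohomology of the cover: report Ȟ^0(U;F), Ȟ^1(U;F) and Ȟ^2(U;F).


Ȟ^0 = Z^2, Ȟ^1 = Z and Ȟ^2 = 0

cover nerve:
  W1={{u},{v},{q,u},{t,u},{q,t,u}} W2={{u},{q,u},{t,u},{q,t,u}} W3={{q},{s},{u},{p,s},{q,t},{q,u},{r,s},{s,t},{t,u},{p,s,t},{q,t,u}} W4={{p},{u},{p,r},{p,s},{p,t},{q,u},{t,u},{p,s,t},{q,t,u}} W5={{r},{t},{u},{p,r},{p,t},{q,t},{q,u},{r,s},{s,t},{t,u},{p,s,t},{q,t,u}}
  W12={{u},{q,u},{t,u},{q,t,u}} W13={{u},{q,u},{t,u},{q,t,u}} W14={{u},{q,u},{t,u},{q,t,u}} W15={{u},{q,u},{t,u},{q,t,u}} W23={{u},{q,u},{t,u},{q,t,u}} W24={{u},{q,u},{t,u},{q,t,u}} W25={{u},{q,u},{t,u},{q,t,u}} W34={{u},{p,s},{q,u},{t,u},{p,s,t},{q,t,u}} W35={{u},{q,t},{q,u},{r,s},{s,t},{t,u},{p,s,t},{q,t,u}} W45={{u},{p,r},{p,t},{q,u},{t,u},{p,s,t},{q,t,u}}
  W123={{u},{q,u},{t,u},{q,t,u}} W124={{u},{q,u},{t,u},{q,t,u}} W125={{u},{q,u},{t,u},{q,t,u}} W134={{u},{q,u},{t,u},{q,t,u}} W135={{u},{q,u},{t,u},{q,t,u}} W145={{u},{q,u},{t,u},{q,t,u}} W234={{u},{q,u},{t,u},{q,t,u}} W235={{u},{q,u},{t,u},{q,t,u}} W245={{u},{q,u},{t,u},{q,t,u}} W345={{u},{q,u},{t,u},{p,s,t},{q,t,u}}
  W1234={{u},{q,u},{t,u},{q,t,u}} W1235={{u},{q,u},{t,u},{q,t,u}} W1245={{u},{q,u},{t,u},{q,t,u}} W1345={{u},{q,u},{t,u},{q,t,u}} W2345={{u},{q,u},{t,u},{q,t,u}}
  W12345={{u},{q,u},{t,u},{q,t,u}}
components per intersection:
  W1: {{u},{q,u},{t,u},{q,t,u}} {{v}}
  W2: {{u},{q,u},{t,u},{q,t,u}}
  W3: {{q},{u},{q,t},{q,u},{t,u},{q,t,u}} {{s},{p,s},{r,s},{s,t},{p,s,t}}
  W4: {{p},{p,r},{p,s},{p,t},{p,s,t}} {{u},{q,u},{t,u},{q,t,u}}
  W5: {{r},{p,r},{r,s}} {{t},{u},{p,t},{q,t},{q,u},{s,t},{t,u},{p,s,t},{q,t,u}}
  W12: {{u},{q,u},{t,u},{q,t,u}}
  W13: {{u},{q,u},{t,u},{q,t,u}}
  W14: {{u},{q,u},{t,u},{q,t,u}}
  W15: {{u},{q,u},{t,u},{q,t,u}}
  W23: {{u},{q,u},{t,u},{q,t,u}}
  W24: {{u},{q,u},{t,u},{q,t,u}}
  W25: {{u},{q,u},{t,u},{q,t,u}}
  W34: {{u},{q,u},{t,u},{q,t,u}} {{p,s},{p,s,t}}
  W35: {{u},{q,t},{q,u},{t,u},{q,t,u}} {{r,s}} {{s,t},{p,s,t}}
  W45: {{u},{q,u},{t,u},{q,t,u}} {{p,r}} {{p,t},{p,s,t}}
  W123: {{u},{q,u},{t,u},{q,t,u}}
  W124: {{u},{q,u},{t,u},{q,t,u}}
  W125: {{u},{q,u},{t,u},{q,t,u}}
  W134: {{u},{q,u},{t,u},{q,t,u}}
  W135: {{u},{q,u},{t,u},{q,t,u}}
  W145: {{u},{q,u},{t,u},{q,t,u}}
  W234: {{u},{q,u},{t,u},{q,t,u}}
  W235: {{u},{q,u},{t,u},{q,t,u}}
  W245: {{u},{q,u},{t,u},{q,t,u}}
  W345: {{u},{q,u},{t,u},{q,t,u}} {{p,s,t}}
  W1234: {{u},{q,u},{t,u},{q,t,u}}
  W1235: {{u},{q,u},{t,u},{q,t,u}}
  W1245: {{u},{q,u},{t,u},{q,t,u}}
  W1345: {{u},{q,u},{t,u},{q,t,u}}
  W2345: {{u},{q,u},{t,u},{q,t,u}}
  W12345: {{u},{q,u},{t,u},{q,t,u}}
C dims 9,15,11,5; δ0: rk 7, SNF 1^7; δ1: rk 7, SNF 1^7; δ2: rk 4, SNF 1^4
Ȟ^0: (9−7)−0=2 ⇒ Z^2
Ȟ^1: (15−7)−7=1 ⇒ Z
Ȟ^2: (11−4)−7=0 ⇒ 0


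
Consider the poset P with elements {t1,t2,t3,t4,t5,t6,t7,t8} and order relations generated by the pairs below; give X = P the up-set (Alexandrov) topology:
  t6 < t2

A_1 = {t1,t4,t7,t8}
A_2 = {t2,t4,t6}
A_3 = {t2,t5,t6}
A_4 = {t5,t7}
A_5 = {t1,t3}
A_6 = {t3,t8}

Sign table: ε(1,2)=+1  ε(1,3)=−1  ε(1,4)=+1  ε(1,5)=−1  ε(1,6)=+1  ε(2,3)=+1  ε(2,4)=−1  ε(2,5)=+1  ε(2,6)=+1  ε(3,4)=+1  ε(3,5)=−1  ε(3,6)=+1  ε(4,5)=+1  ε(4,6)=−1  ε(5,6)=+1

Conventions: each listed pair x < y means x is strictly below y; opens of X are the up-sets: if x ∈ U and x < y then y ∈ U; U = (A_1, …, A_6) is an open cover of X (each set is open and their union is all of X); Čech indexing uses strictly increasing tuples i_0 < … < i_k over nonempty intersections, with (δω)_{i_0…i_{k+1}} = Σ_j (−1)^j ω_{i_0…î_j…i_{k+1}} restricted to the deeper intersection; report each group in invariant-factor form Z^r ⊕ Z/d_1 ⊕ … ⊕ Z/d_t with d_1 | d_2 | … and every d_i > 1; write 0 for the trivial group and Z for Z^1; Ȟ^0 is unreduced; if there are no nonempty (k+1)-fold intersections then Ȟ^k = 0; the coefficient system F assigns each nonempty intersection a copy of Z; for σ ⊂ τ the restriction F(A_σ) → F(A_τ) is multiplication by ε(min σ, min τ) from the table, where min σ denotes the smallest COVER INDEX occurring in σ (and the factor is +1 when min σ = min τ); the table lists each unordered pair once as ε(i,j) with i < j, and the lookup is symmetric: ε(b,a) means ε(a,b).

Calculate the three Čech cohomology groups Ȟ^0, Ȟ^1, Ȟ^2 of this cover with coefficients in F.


nerve of the cover:
  A12={t4} A14={t7} A15={t1} A16={t8} A23={t2,t6} A34={t5} A56={t3}
C dims 6,7; δ0: rk 6, SNF 1^5·2
Ȟ^0 = (6 − 6) − 0 = 0, so Ȟ^0 ≅ 0
Ȟ^1 = (7 − 0) − 6 = 1 plus torsion [2], so Ȟ^1 ≅ Z ⊕ Z/2
Ȟ^2 = (0 − 0) − 0 = 0, so Ȟ^2 ≅ 0

Ȟ^0(U;F) ≅ 0,  Ȟ^1(U;F) ≅ Z ⊕ Z/2,  Ȟ^2(U;F) ≅ 0


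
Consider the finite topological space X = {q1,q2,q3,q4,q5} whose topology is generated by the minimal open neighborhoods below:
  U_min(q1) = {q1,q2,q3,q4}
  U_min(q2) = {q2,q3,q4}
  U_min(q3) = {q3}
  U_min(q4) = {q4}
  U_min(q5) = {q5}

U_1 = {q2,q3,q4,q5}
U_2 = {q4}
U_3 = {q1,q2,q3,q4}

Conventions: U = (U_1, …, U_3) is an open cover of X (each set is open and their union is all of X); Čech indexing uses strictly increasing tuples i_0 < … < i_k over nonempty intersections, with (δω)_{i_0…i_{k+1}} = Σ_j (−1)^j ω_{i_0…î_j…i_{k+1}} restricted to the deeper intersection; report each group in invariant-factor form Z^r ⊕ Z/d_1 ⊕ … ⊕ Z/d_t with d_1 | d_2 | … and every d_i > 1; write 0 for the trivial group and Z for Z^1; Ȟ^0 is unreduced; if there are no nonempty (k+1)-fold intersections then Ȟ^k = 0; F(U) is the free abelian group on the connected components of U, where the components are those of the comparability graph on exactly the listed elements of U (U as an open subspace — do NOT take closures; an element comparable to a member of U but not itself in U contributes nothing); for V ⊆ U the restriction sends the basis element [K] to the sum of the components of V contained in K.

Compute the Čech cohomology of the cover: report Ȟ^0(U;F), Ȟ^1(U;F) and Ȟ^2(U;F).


Ȟ^0 = Z^2, Ȟ^1 = 0 and Ȟ^2 = 0

cover nerve:
  U12={q4} U13={q2,q3,q4} U23={q4}
  U123={q4}
components per intersection:
  U1: {q2,q3,q4} {q5}
  U2: {q4}
  U3: {q1,q2,q3,q4}
  U12: {q4}
  U13: {q2,q3,q4}
  U23: {q4}
  U123: {q4}
C dims 4,3,1; δ0: rk 2, SNF 1^2; δ1: rk 1, SNF 1^1
Ȟ^0: (4−2)−0=2 ⇒ Z^2
Ȟ^1: (3−1)−2=0 ⇒ 0
Ȟ^2: (1−0)−1=0 ⇒ 0


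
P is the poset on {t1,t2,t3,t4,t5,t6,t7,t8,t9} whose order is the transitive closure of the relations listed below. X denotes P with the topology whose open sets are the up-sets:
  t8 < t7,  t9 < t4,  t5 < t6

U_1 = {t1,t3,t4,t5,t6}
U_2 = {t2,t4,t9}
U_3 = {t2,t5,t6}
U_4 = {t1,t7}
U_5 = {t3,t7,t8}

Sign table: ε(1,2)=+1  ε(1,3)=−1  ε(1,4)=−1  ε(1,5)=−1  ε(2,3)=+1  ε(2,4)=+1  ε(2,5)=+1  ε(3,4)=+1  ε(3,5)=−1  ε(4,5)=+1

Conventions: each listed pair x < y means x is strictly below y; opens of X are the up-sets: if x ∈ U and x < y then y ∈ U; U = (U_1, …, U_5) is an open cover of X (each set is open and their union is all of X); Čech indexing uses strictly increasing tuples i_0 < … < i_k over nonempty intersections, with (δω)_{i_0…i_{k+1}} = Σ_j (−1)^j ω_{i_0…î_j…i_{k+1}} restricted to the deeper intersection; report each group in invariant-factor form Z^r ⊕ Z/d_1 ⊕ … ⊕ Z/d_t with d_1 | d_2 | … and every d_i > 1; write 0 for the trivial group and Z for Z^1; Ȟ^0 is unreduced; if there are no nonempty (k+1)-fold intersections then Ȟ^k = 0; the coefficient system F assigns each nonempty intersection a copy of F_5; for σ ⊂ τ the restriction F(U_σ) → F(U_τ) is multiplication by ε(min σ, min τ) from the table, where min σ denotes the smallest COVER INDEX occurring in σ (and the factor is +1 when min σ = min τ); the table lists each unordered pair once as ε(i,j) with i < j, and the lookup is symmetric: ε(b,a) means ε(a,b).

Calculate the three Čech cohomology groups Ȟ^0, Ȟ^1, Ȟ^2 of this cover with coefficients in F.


Ȟ^0(U;F) ≅ 0, Ȟ^1(U;F) ≅ Z/5 and Ȟ^2(U;F) ≅ 0

intersection data:
  U12={t4} U13={t5,t6} U14={t1} U15={t3} U23={t2} U45={t7}
C dims 5,6; δ0: rk_F5 5
Ȟ^0 = (5 − 5) − 0 = 0, so Ȟ^0 ≅ 0
Ȟ^1 = (6 − 0) − 5 = 1, so Ȟ^1 ≅ Z/5
Ȟ^2 = (0 − 0) − 0 = 0, so Ȟ^2 ≅ 0


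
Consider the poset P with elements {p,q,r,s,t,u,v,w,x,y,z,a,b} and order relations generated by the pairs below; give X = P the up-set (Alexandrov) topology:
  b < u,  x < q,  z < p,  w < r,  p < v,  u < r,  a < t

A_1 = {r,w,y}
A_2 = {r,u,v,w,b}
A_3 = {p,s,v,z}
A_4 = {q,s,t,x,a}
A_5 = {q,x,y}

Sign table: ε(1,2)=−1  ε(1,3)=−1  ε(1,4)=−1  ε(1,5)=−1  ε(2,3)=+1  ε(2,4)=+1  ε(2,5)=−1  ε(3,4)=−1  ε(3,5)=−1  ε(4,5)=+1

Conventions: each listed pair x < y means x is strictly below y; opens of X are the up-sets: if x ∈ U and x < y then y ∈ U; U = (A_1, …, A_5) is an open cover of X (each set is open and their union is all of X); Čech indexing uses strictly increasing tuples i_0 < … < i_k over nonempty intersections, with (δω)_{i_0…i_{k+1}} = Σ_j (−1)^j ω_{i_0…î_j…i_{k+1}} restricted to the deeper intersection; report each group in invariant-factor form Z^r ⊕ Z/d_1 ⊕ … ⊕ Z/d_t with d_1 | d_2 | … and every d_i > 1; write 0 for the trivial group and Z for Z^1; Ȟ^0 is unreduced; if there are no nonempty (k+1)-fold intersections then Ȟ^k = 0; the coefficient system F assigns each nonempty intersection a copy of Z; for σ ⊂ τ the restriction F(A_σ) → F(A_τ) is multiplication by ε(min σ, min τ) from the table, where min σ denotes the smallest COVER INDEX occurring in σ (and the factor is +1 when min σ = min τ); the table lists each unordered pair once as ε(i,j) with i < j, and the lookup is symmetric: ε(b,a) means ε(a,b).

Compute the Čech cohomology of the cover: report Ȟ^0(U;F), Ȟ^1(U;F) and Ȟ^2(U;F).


nerve simplices:
  A12={r,w} A15={y} A23={v} A34={s} A45={q,x}
C dims 5,5; δ0: rk 5, SNF 1^4·2
degree 0: 5−5−0 = 0 → Ȟ^0 ≅ 0
degree 1: 5−0−5 = 0 plus torsion [2] → Ȟ^1 ≅ Z/2
degree 2: 0−0−0 = 0 → Ȟ^2 ≅ 0

Ȟ^0 = 0, Ȟ^1 = Z/2, Ȟ^2 = 0
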